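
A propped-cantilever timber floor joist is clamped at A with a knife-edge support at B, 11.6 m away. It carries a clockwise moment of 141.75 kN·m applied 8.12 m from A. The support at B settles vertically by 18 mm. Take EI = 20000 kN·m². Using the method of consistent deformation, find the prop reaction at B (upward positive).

Choose R_B as the redundant. The primary structure is the cantilever fixed at A.
Downward deflection at the released point B due to the loads:
  clockwise couple 141.75 at a = 8.12: M₀a(2L − a)/(2EI) = 8679/EI
Flexibility coefficient — unit upward force at B: δ_{BB} = L³/(3EI) = 520.3/EI.
With EI = 20000 kN·m²: δ_0 = 0.43393 m and δ_{BB} = 0.026015 m/kN.
Compatibility — the beam at B must follow the support down by 0.018 m: δ_0 − R_B·δ_{BB} = 0.018, so R_B = (0.43393 − 0.018)/0.026015 = 15.99 kN.

R_B = 15.99 kN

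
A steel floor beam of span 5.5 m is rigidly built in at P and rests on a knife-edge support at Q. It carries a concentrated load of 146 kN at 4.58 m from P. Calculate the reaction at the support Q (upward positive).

Remove the prop at Q; the released (primary) structure is a cantilever built in at P.
Free-end deflection of the primary structure under the applied loading (downward +):
  point load 146 at a = 4.58: Pa²(3L − a)/(6EI) = 6084/EI
Tip deflection under a unit load at Q: L³/(3EI) = 55.46/EI.
The prop prevents deflection at Q: R_Q = δ_0/δ_{QQ} = 6084/55.46 = 109.7 kN.

R_Q = 109.7 kN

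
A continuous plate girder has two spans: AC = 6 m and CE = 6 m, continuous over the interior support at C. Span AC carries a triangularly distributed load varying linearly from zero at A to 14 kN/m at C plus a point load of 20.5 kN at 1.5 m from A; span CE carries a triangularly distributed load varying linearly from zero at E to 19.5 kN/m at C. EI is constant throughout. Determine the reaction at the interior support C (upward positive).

R_C = 87.93 kN

Insert a hinge at C; M_C is the redundant, and each span becomes simply supported.
End slopes at the hinge C, treating each span as simply supported:
  span AC: triangular load, peak 14: w₀L³/(45EI) = 67.2/EI
  span AC: point load 20.5 at a = 1.5: Pab(L + a)/(6LEI) = 28.83/EI
  span CE: triangular load, peak 19.5: w₀L³/(45EI) = 93.6/EI
  relative rotation θ_0 = (96.03 + 93.6)/EI = 189.6/EI
A unit hogging moment at C produces rotation L₁/(3EI) + L₂/(3EI) = 4/EI.
Slope continuity at C: θ_0 = M_C·4/EI, so M_C = 189.6/4 = 47.41 kN·m (hogging).
Span AC, ΣM about A with M_C applied at C: R_C^{AC}·6 = 198.8 + 47.41, so R_C^{AC} = 41.03 kN and R_A = 62.5 − 41.03 = 21.47 kN.
Span CE, ΣM about E: R_C^{CE}·6 = 234 + 47.41, so R_C^{CE} = 46.9 kN and R_E = 58.5 − 46.9 = 11.6 kN.
R_C = 41.03 + 46.9 = 87.93 kN.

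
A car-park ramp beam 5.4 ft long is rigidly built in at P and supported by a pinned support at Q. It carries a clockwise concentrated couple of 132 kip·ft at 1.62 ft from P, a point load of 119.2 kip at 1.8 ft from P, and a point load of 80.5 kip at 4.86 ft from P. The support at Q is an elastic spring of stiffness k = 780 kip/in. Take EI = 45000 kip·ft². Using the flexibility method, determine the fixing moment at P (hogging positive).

Take the reaction at Q as the redundant and release it; the primary structure is a cantilever fixed at P.
Free-end deflection of the primary structure under the applied loading (downward +):
  clockwise couple 132 at a = 1.62: M₀a(2L − a)/(2EI) = 981.5/EI
  point load 119.2 at a = 1.8: Pa²(3L − a)/(6EI) = 926.9/EI
  point load 80.5 at a = 4.86: Pa²(3L − a)/(6EI) = 3594/EI
  δ_0 = 5502/EI
Tip deflection under a unit load at Q: L³/(3EI) = 52.49/EI.
With EI = 45000 kip·ft²: δ_0 = 0.12227 ft and δ_{QQ} = 0.001166 ft/kip.
Compatibility — the spring shortens by R_Q/k under the reaction it provides: δ_0 − R_Q·δ_{QQ} = R_Q/k. With 1/k = 1/(780×12) ft/kip = 0.000107 ft/kip, R_Q = δ_0 / (δ_{QQ} + 1/k) = 0.12227 / (0.001166 + 0.000107) = 96.03 kip.
Moment equilibrium about P: M_P = Σ(load moments about P) − R_Q·L = 737.8 − 96.03×5.4 = 219.2 kip·ft.

M_P = 219.2 kip·ft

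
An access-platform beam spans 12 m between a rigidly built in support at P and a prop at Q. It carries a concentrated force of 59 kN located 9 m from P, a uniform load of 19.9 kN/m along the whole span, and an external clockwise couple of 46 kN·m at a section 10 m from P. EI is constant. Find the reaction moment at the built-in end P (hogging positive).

M_P = 420.1 kN·m

Remove the prop at Q; the released (primary) structure is a cantilever built in at P.
Free-end deflection of the primary structure under the applied loading (downward +):
  point load 59 at a = 9: Pa²(3L − a)/(6EI) = 21506/EI
  UDL 19.9: wL⁴/(8EI) = 51581/EI
  clockwise couple 46 at a = 10: M₀a(2L − a)/(2EI) = 3220/EI
  δ_0 = 76306/EI
Flexibility coefficient — unit upward force at Q: δ_{QQ} = L³/(3EI) = 576/EI.
The prop prevents deflection at Q: R_Q = δ_0/δ_{QQ} = 76306/576 = 132.5 kN.
Moment equilibrium about P: M_P = Σ(load moments about P) − R_Q·L = 2010 − 132.5×12 = 420.1 kN·m.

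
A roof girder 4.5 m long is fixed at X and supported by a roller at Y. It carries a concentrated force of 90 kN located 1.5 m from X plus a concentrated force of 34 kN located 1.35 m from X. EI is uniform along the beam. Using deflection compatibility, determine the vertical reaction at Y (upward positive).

Choose R_Y as the redundant. The primary structure is the cantilever fixed at X.
Primary-structure tip deflection at Y by superposition:
  point load 90 at a = 1.5: Pa²(3L − a)/(6EI) = 405/EI
  point load 34 at a = 1.35: Pa²(3L − a)/(6EI) = 125.5/EI
  δ_0 = 530.5/EI
Flexibility coefficient — unit upward force at Y: δ_{YY} = L³/(3EI) = 30.38/EI.
The prop prevents deflection at Y: R_Y = δ_0/δ_{YY} = 530.5/30.38 = 17.46 kN.

R_Y = 17.46 kN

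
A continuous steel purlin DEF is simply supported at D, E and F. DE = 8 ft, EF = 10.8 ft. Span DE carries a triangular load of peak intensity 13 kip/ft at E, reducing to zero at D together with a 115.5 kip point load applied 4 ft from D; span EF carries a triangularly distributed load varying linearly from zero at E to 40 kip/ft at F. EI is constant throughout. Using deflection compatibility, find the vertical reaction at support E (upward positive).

Release continuity at E by inserting a hinge; the redundant is the internal moment M_E. The primary structure is two simply-supported spans DE and EF.
End slopes at the hinge E, treating each span as simply supported:
  span DE: triangular load, peak 13: w₀L³/(45EI) = 147.9/EI
  span DE: point load 115.5 at a = 4: Pab(L + a)/(6LEI) = 462/EI
  span EF: triangular load, peak 40: 7w₀L³/(360EI) = 979.8/EI
  relative rotation θ_0 = (609.9 + 979.8)/EI = 1590/EI
A unit hogging moment at E produces rotation L₁/(3EI) + L₂/(3EI) = 6.267/EI.
Slope continuity at E: θ_0 = M_E·6.267/EI, so M_E = 1590/6.267 = 253.7 kip·ft (hogging).
Span DE, ΣM about D with M_E applied at E: R_E^{DE}·8 = 739.3 + 253.7, so R_E^{DE} = 124.1 kip and R_D = 167.5 − 124.1 = 43.37 kip.
Span EF, ΣM about F: R_E^{EF}·10.8 = 777.6 + 253.7, so R_E^{EF} = 95.49 kip and R_F = 216 − 95.49 = 120.5 kip.
R_E = 124.1 + 95.49 = 219.6 kip.

R_E = 219.6 kip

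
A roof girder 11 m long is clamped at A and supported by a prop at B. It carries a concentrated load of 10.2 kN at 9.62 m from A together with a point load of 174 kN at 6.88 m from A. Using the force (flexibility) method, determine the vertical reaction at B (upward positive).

R_B = 89.11 kN

Choose R_B as the redundant. The primary structure is the cantilever fixed at A.
Primary-structure tip deflection at B by superposition:
  point load 10.2 at a = 9.62: Pa²(3L − a)/(6EI) = 3678/EI
  point load 174 at a = 6.88: Pa²(3L − a)/(6EI) = 35855/EI
  δ_0 = 39533/EI
Tip deflection under a unit load at B: L³/(3EI) = 443.7/EI.
The prop prevents deflection at B: R_B = δ_0/δ_{BB} = 39533/443.7 = 89.11 kN.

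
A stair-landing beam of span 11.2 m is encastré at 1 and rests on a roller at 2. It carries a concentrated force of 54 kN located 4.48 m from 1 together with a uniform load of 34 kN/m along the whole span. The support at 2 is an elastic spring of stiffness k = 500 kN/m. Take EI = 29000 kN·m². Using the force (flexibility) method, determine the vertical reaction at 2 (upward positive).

R_2 = 137.1 kN

Remove the prop at 2; the released (primary) structure is a cantilever built in at 1.
Primary-structure tip deflection at 2 by superposition:
  point load 54 at a = 4.48: Pa²(3L − a)/(6EI) = 5260/EI
  UDL 34: wL⁴/(8EI) = 66875/EI
  δ_0 = 72135/EI
Tip deflection under a unit load at 2: L³/(3EI) = 468.3/EI.
With EI = 29000 kN·m²: δ_0 = 2.4874 m and δ_{22} = 0.016149 m/kN.
Compatibility — the spring shortens by R_2/k under the reaction it provides: δ_0 − R_2·δ_{22} = R_2/k. With 1/k = 0.002 m/kN, R_2 = δ_0 / (δ_{22} + 1/k) = 2.4874 / (0.016149 + 0.002) = 137.1 kN.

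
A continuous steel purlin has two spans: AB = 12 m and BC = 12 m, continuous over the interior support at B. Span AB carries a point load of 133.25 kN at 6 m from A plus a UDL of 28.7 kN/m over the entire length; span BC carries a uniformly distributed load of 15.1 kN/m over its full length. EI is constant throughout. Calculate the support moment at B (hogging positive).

Release continuity at B by inserting a hinge; the redundant is the internal moment M_B. The primary structure is two simply-supported spans AB and BC.
Discontinuity in slope at B on the released structure — sum the simple-span end rotations:
  span AB: point load 133.25 at a = 6: Pab(L + a)/(6LEI) = 1199/EI
  span AB: UDL 28.7: wL³/(24EI) = 2066/EI
  span BC: UDL 15.1: wL³/(24EI) = 1087/EI
  relative rotation θ_0 = (3266 + 1087)/EI = 4353/EI
A unit hogging moment at B produces rotation L₁/(3EI) + L₂/(3EI) = 8/EI.
Compatibility: M_B·(L₁+L₂)/(3EI) = θ_0, giving M_B = 544.1 kN·m (hogging).

M_B = 544.1 kN·m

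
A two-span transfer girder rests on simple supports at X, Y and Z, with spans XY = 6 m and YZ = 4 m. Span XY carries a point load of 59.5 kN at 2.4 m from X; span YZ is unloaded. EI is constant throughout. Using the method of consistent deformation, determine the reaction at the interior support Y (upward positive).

R_Y = 38.79 kN

Take M_Y as the redundant. Released structure: two simple spans XY and YZ with a hinge at Y.
Discontinuity in slope at Y on the released structure — sum the simple-span end rotations:
  span XY: point load 59.5 at a = 2.4: Pab(L + a)/(6LEI) = 120/EI
  relative rotation θ_0 = (120 + 0)/EI = 120/EI
A unit hogging moment at Y produces rotation L₁/(3EI) + L₂/(3EI) = 3.333/EI.
Compatibility: M_Y·(L₁+L₂)/(3EI) = θ_0, giving M_Y = 35.99 kN·m (hogging).
Span XY, ΣM about X with M_Y applied at Y: R_Y^{XY}·6 = 142.8 + 35.99, so R_Y^{XY} = 29.8 kN and R_X = 59.5 − 29.8 = 29.7 kN.
Span YZ, ΣM about Z: R_Y^{YZ}·4 = 0 + 35.99, so R_Y^{YZ} = 8.996 kN and R_Z = 0 − 8.996 = -8.996 kN.
R_Y = 29.8 + 8.996 = 38.79 kN.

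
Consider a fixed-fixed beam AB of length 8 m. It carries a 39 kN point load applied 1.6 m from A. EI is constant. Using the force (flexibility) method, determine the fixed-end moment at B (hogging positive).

M_B = 9.984 kN·m

Release both end moments; the primary structure is a simply-supported span AB with redundants M_A and M_B.
End rotations of the released simple span under the applied load (×1/EI):
  at A: point load 39 at a = 1.6: Pab(L + b)/(6LEI) = 119.8/EI
  at B: point load 39 at a = 1.6: Pab(L + a)/(6LEI) = 79.87/EI
  θ_A0 = 119.8/EI,  θ_B0 = 79.87/EI
Flexibility coefficients: a unit moment at one end gives L/(3EI) there and L/(6EI) at the far end, so f₁₁ = f₂₂ = 2.667/EI and f₁₂ = f₂₁ = 1.333/EI.
Compatibility — zero rotation at each built-in end:
  2.667 M_A + 1.333 M_B = 119.8
  1.333 M_A + 2.667 M_B = 79.87
Solving the pair gives M_A = 39.94 kN·m and M_B = 9.984 kN·m (hogging).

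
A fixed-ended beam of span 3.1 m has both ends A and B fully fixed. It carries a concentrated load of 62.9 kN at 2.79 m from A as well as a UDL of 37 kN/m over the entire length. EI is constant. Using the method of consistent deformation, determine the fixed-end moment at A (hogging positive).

M_A = 31.39 kN·m

Release both end moments; the primary structure is a simply-supported span AB with redundants M_A and M_B.
On the primary (simply-supported) span, the end slopes from the loading are:
  at A: point load 62.9 at a = 2.79: Pab(L + b)/(6LEI) = 9.974/EI
  at B: point load 62.9 at a = 2.79: Pab(L + a)/(6LEI) = 17.23/EI
  at A: UDL 37: wL³/(24EI) = 45.93/EI
  at B: UDL 37: wL³/(24EI) = 45.93/EI
  θ_A0 = 55.9/EI,  θ_B0 = 63.16/EI
Flexibility coefficients: a unit moment at one end gives L/(3EI) there and L/(6EI) at the far end, so f₁₁ = f₂₂ = 1.033/EI and f₁₂ = f₂₁ = 0.5167/EI.
Compatibility — zero rotation at each built-in end:
  1.033 M_A + 0.5167 M_B = 55.9
  0.5167 M_A + 1.033 M_B = 63.16
Solving the pair gives M_A = 31.39 kN·m and M_B = 45.43 kN·m (hogging).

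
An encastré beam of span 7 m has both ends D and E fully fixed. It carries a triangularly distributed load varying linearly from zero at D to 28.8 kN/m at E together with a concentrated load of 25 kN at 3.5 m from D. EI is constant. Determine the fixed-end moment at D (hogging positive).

Take the two fixed-end moments M_D, M_E as redundants; the released structure is the simple span DE.
Simple-span end rotations at D and E under the given loads:
  at D: triangular load, peak 28.8: 7w₀L³/(360EI) = 192.1/EI
  at E: triangular load, peak 28.8: w₀L³/(45EI) = 219.5/EI
  at D: point load 25 at a = 3.5: Pab(L + b)/(6LEI) = 76.56/EI
  at E: point load 25 at a = 3.5: Pab(L + a)/(6LEI) = 76.56/EI
  θ_D0 = 268.6/EI,  θ_E0 = 296.1/EI
Flexibility coefficients: a unit moment at one end gives L/(3EI) there and L/(6EI) at the far end, so f₁₁ = f₂₂ = 2.333/EI and f₁₂ = f₂₁ = 1.167/EI.
Compatibility — zero rotation at each built-in end:
  2.333 M_D + 1.167 M_E = 268.6
  1.167 M_D + 2.333 M_E = 296.1
Solving the pair gives M_D = 68.92 kN·m and M_E = 92.44 kN·m (hogging).

M_D = 68.92 kN·m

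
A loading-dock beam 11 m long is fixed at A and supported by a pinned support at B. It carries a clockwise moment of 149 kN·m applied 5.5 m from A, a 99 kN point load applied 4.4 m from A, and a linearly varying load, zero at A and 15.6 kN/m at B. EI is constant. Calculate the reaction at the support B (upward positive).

R_B = 83.02 kN

Choose R_B as the redundant. The primary structure is the cantilever fixed at A.
Free-end deflection of the primary structure under the applied loading (downward +):
  clockwise couple 149 at a = 5.5: M₀a(2L − a)/(2EI) = 6761/EI
  point load 99 at a = 4.4: Pa²(3L − a)/(6EI) = 9136/EI
  triangular load, peak 15.6 at the free end: 11w₀L⁴/(120EI) = 20937/EI
  δ_0 = 36833/EI
Flexibility coefficient — unit upward force at B: δ_{BB} = L³/(3EI) = 443.7/EI.
The prop prevents deflection at B: R_B = δ_0/δ_{BB} = 36833/443.7 = 83.02 kN.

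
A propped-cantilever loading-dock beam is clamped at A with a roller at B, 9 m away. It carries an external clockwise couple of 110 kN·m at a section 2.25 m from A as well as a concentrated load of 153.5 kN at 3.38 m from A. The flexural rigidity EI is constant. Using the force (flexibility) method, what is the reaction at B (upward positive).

Remove the prop at B; the released (primary) structure is a cantilever built in at A.
Primary-structure tip deflection at B by superposition:
  clockwise couple 110 at a = 2.25: M₀a(2L − a)/(2EI) = 1949/EI
  point load 153.5 at a = 3.38: Pa²(3L − a)/(6EI) = 6904/EI
  δ_0 = 8853/EI
Tip deflection under a unit load at B: L³/(3EI) = 243/EI.
Compatibility at B: δ_0 − R_B·δ_{BB} = 0, so R_B = 8853/243 = 36.43 kN.

R_B = 36.43 kN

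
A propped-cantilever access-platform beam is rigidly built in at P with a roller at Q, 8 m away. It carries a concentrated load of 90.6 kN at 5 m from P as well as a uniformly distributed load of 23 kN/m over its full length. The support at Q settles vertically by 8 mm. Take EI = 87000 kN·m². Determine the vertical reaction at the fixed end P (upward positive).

Take the reaction at Q as the redundant and release it; the primary structure is a cantilever fixed at P.
Primary-structure tip deflection at Q by superposition:
  point load 90.6 at a = 5: Pa²(3L − a)/(6EI) = 7172/EI
  UDL 23: wL⁴/(8EI) = 11776/EI
  δ_0 = 18948/EI
Flexibility coefficient — unit upward force at Q: δ_{QQ} = L³/(3EI) = 170.7/EI.
With EI = 87000 kN·m²: δ_0 = 0.2178 m and δ_{QQ} = 0.001962 m/kN.
Compatibility — the beam at Q must follow the support down by 0.008 m: δ_0 − R_Q·δ_{QQ} = 0.008, so R_Q = (0.2178 − 0.008)/0.001962 = 106.9 kN.
Vertical equilibrium: R_P = ΣP − R_Q = 274.6 − 106.9 = 167.7 kN.

R_P = 167.7 kN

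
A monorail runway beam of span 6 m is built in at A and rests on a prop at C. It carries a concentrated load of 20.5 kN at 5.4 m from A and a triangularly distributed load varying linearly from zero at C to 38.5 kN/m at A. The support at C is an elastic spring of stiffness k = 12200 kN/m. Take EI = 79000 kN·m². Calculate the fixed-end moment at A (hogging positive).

Choose R_C as the redundant. The primary structure is the cantilever fixed at A.
Deflection at C on the released cantilever, summing each load's contribution:
  point load 20.5 at a = 5.4: Pa²(3L − a)/(6EI) = 1255/EI
  triangular load, peak 38.5 at the fixed end: w₀L⁴/(30EI) = 1663/EI
  δ_0 = 2919/EI
Flexibility coefficient — unit upward force at C: δ_{CC} = L³/(3EI) = 72/EI.
With EI = 79000 kN·m²: δ_0 = 0.036944 m and δ_{CC} = 0.000911 m/kN.
Compatibility — the spring shortens by R_C/k under the reaction it provides: δ_0 − R_C·δ_{CC} = R_C/k. With 1/k = 0.000082 m/kN, R_C = δ_0 / (δ_{CC} + 1/k) = 0.036944 / (0.000911 + 0.000082) = 37.19 kN.
Moment equilibrium about A: M_A = Σ(load moments about A) − R_C·L = 341.7 − 37.19×6 = 118.6 kN·m.

M_A = 118.6 kN·m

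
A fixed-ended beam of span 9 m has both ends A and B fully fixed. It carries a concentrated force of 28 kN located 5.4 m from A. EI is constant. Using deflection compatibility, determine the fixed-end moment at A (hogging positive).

Take the two fixed-end moments M_A, M_B as redundants; the released structure is the simple span AB.
End rotations of the released simple span under the applied load (×1/EI):
  at A: point load 28 at a = 5.4: Pab(L + b)/(6LEI) = 127/EI
  at B: point load 28 at a = 5.4: Pab(L + a)/(6LEI) = 145.2/EI
  θ_A0 = 127/EI,  θ_B0 = 145.2/EI
Flexibility coefficients: a unit moment at one end gives L/(3EI) there and L/(6EI) at the far end, so f₁₁ = f₂₂ = 3/EI and f₁₂ = f₂₁ = 1.5/EI.
Compatibility — zero rotation at each built-in end:
  3 M_A + 1.5 M_B = 127
  1.5 M_A + 3 M_B = 145.2
Solving the pair gives M_A = 24.19 kN·m and M_B = 36.29 kN·m (hogging).

M_A = 24.19 kN·m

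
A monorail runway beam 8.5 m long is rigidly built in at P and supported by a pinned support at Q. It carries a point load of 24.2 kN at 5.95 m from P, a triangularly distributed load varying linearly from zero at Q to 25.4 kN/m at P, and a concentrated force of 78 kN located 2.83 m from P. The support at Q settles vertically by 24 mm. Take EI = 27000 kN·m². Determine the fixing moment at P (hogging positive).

M_P = 300.1 kN·m

Choose R_Q as the redundant. The primary structure is the cantilever fixed at P.
Free-end deflection of the primary structure under the applied loading (downward +):
  point load 24.2 at a = 5.95: Pa²(3L − a)/(6EI) = 2792/EI
  triangular load, peak 25.4 at the fixed end: w₀L⁴/(30EI) = 4420/EI
  point load 78 at a = 2.83: Pa²(3L − a)/(6EI) = 2360/EI
  δ_0 = 9572/EI
Tip deflection under a unit load at Q: L³/(3EI) = 204.7/EI.
With EI = 27000 kN·m²: δ_0 = 0.3545 m and δ_{QQ} = 0.007582 m/kN.
Compatibility — the beam at Q must follow the support down by 0.024 m: δ_0 − R_Q·δ_{QQ} = 0.024, so R_Q = (0.3545 − 0.024)/0.007582 = 43.59 kN.
Moment equilibrium about P: M_P = Σ(load moments about P) − R_Q·L = 670.6 − 43.59×8.5 = 300.1 kN·m.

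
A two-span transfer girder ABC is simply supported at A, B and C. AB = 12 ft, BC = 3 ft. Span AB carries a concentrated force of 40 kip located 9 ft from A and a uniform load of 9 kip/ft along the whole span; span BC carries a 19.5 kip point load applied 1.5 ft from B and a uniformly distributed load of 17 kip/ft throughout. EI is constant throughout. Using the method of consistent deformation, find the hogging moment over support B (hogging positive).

Take M_B as the redundant. Released structure: two simple spans AB and BC with a hinge at B.
Rotations at B on the released spans (each span's end-slope, ×1/EI):
  span AB: point load 40 at a = 9: Pab(L + a)/(6LEI) = 315/EI
  span AB: UDL 9: wL³/(24EI) = 648/EI
  span BC: point load 19.5 at a = 1.5: Pab(L + b)/(6LEI) = 10.97/EI
  span BC: UDL 17: wL³/(24EI) = 19.12/EI
  relative rotation θ_0 = (963 + 30.09)/EI = 993.1/EI
A unit hogging moment at B produces rotation L₁/(3EI) + L₂/(3EI) = 5/EI.
Compatibility: M_B·(L₁+L₂)/(3EI) = θ_0, giving M_B = 198.6 kip·ft (hogging).

M_B = 198.6 kip·ft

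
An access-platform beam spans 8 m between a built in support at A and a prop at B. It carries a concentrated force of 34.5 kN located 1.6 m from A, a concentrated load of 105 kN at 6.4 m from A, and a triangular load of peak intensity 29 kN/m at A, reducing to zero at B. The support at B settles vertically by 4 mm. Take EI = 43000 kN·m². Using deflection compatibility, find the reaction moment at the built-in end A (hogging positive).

M_A = 252.2 kN·m

Release the roller at B. Primary structure: cantilever fixed at A.
Free-end deflection of the primary structure under the applied loading (downward +):
  point load 34.5 at a = 1.6: Pa²(3L − a)/(6EI) = 329.7/EI
  point load 105 at a = 6.4: Pa²(3L − a)/(6EI) = 12616/EI
  triangular load, peak 29 at the fixed end: w₀L⁴/(30EI) = 3959/EI
  δ_0 = 16905/EI
Flexibility coefficient — unit upward force at B: δ_{BB} = L³/(3EI) = 170.7/EI.
With EI = 43000 kN·m²: δ_0 = 0.39314 m and δ_{BB} = 0.003969 m/kN.
Compatibility — the beam at B must follow the support down by 0.004 m: δ_0 − R_B·δ_{BB} = 0.004, so R_B = (0.39314 − 0.004)/0.003969 = 98.04 kN.
Moment equilibrium about A: M_A = Σ(load moments about A) − R_B·L = 1037 − 98.04×8 = 252.2 kN·m.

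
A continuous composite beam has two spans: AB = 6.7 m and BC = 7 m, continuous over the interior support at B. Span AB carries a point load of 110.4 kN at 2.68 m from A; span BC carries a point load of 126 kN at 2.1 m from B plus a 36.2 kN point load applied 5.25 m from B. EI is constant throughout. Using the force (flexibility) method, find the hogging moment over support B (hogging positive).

Insert a hinge at B; M_B is the redundant, and each span becomes simply supported.
End slopes at the hinge B, treating each span as simply supported:
  span AB: point load 110.4 at a = 2.68: Pab(L + a)/(6LEI) = 277.5/EI
  span BC: point load 126 at a = 2.1: Pab(L + b)/(6LEI) = 367.4/EI
  span BC: point load 36.2 at a = 5.25: Pab(L + b)/(6LEI) = 69.29/EI
  relative rotation θ_0 = (277.5 + 436.6)/EI = 714.2/EI
A unit hogging moment at B produces rotation L₁/(3EI) + L₂/(3EI) = 4.567/EI.
Compatibility: M_B·(L₁+L₂)/(3EI) = θ_0, giving M_B = 156.4 kN·m (hogging).

M_B = 156.4 kN·m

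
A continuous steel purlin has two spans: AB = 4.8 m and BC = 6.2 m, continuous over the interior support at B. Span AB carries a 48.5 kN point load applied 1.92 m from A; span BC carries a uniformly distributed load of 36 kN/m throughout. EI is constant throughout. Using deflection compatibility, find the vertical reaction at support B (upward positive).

Insert a hinge at B; M_B is the redundant, and each span becomes simply supported.
Rotations at B on the released spans (each span's end-slope, ×1/EI):
  span AB: point load 48.5 at a = 1.92: Pab(L + a)/(6LEI) = 62.58/EI
  span BC: UDL 36: wL³/(24EI) = 357.5/EI
  relative rotation θ_0 = (62.58 + 357.5)/EI = 420.1/EI
A unit hogging moment at B produces rotation L₁/(3EI) + L₂/(3EI) = 3.667/EI.
Compatibility: M_B·(L₁+L₂)/(3EI) = θ_0, giving M_B = 114.6 kN·m (hogging).
Span AB, ΣM about A with M_B applied at B: R_B^{AB}·4.8 = 93.12 + 114.6, so R_B^{AB} = 43.27 kN and R_A = 48.5 − 43.27 = 5.232 kN.
Span BC, ΣM about C: R_B^{BC}·6.2 = 691.9 + 114.6, so R_B^{BC} = 130.1 kN and R_C = 223.2 − 130.1 = 93.12 kN.
R_B = 43.27 + 130.1 = 173.3 kN.

R_B = 173.3 kN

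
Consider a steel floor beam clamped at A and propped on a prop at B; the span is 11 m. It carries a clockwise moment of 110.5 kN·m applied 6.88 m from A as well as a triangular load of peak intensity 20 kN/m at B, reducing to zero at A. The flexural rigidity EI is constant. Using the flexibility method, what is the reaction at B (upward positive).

R_B = 73.45 kN

Choose R_B as the redundant. The primary structure is the cantilever fixed at A.
Free-end deflection of the primary structure under the applied loading (downward +):
  clockwise couple 110.5 at a = 6.88: M₀a(2L − a)/(2EI) = 5747/EI
  triangular load, peak 20 at the free end: 11w₀L⁴/(120EI) = 26842/EI
  δ_0 = 32589/EI
Flexibility coefficient — unit upward force at B: δ_{BB} = L³/(3EI) = 443.7/EI.
Compatibility at B: δ_0 − R_B·δ_{BB} = 0, so R_B = 32589/443.7 = 73.45 kN.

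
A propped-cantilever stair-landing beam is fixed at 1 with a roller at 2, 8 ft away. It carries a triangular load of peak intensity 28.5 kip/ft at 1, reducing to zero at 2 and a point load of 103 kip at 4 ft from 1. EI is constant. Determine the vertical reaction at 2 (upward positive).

R_2 = 54.99 kip

Choose R_2 as the redundant. The primary structure is the cantilever fixed at 1.
Downward deflection at the released point 2 due to the loads:
  triangular load, peak 28.5 at the fixed end: w₀L⁴/(30EI) = 3891/EI
  point load 103 at a = 4: Pa²(3L − a)/(6EI) = 5493/EI
  δ_0 = 9385/EI
Flexibility coefficient — unit upward force at 2: δ_{22} = L³/(3EI) = 170.7/EI.
Compatibility at 2: δ_0 − R_2·δ_{22} = 0, so R_2 = 9385/170.7 = 54.99 kip.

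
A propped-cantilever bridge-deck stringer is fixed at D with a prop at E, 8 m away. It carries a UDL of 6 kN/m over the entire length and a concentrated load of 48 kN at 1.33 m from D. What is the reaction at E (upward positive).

R_E = 19.88 kN

Release the roller at E. Primary structure: cantilever fixed at D.
Deflection at E on the released cantilever, summing each load's contribution:
  UDL 6: wL⁴/(8EI) = 3072/EI
  point load 48 at a = 1.33: Pa²(3L − a)/(6EI) = 320.8/EI
  δ_0 = 3393/EI
Tip deflection under a unit load at E: L³/(3EI) = 170.7/EI.
The prop prevents deflection at E: R_E = δ_0/δ_{EE} = 3393/170.7 = 19.88 kN.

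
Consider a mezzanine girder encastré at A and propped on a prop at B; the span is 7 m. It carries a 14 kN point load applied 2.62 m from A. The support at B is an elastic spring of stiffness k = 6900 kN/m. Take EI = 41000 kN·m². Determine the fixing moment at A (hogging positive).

M_A = 19.55 kN·m

Release the roller at B. Primary structure: cantilever fixed at A.
Downward deflection at the released point B due to the loads:
  point load 14 at a = 2.62: Pa²(3L − a)/(6EI) = 294.4/EI
Tip deflection under a unit load at B: L³/(3EI) = 114.3/EI.
With EI = 41000 kN·m²: δ_0 = 0.00718 m and δ_{BB} = 0.002789 m/kN.
Compatibility — the spring shortens by R_B/k under the reaction it provides: δ_0 − R_B·δ_{BB} = R_B/k. With 1/k = 0.000145 m/kN, R_B = δ_0 / (δ_{BB} + 1/k) = 0.00718 / (0.002789 + 0.000145) = 2.448 kN.
Moment equilibrium about A: M_A = Σ(load moments about A) − R_B·L = 36.68 − 2.448×7 = 19.55 kN·m.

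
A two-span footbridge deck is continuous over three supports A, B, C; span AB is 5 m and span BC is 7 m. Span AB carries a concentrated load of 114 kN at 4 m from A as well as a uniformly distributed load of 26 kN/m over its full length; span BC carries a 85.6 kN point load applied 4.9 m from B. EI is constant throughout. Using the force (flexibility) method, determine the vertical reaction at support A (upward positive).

Take M_B as the redundant. Released structure: two simple spans AB and BC with a hinge at B.
End slopes at the hinge B, treating each span as simply supported:
  span AB: point load 114 at a = 4: Pab(L + a)/(6LEI) = 136.8/EI
  span AB: UDL 26: wL³/(24EI) = 135.4/EI
  span BC: point load 85.6 at a = 4.9: Pab(L + b)/(6LEI) = 190.8/EI
  relative rotation θ_0 = (272.2 + 190.8)/EI = 463.1/EI
A unit hogging moment at B produces rotation L₁/(3EI) + L₂/(3EI) = 4/EI.
Compatibility: M_B·(L₁+L₂)/(3EI) = θ_0, giving M_B = 115.8 kN·m (hogging).
Span AB, ΣM about A with M_B applied at B: R_B^{AB}·5 = 781 + 115.8, so R_B^{AB} = 179.4 kN and R_A = 244 − 179.4 = 64.65 kN.

R_A = 64.65 kN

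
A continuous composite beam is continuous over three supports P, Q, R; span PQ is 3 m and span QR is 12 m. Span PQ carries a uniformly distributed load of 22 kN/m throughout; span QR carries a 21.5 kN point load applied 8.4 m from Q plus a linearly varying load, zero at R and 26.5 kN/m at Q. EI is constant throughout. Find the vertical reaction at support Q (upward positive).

R_Q = 244.1 kN

Insert a hinge at Q; M_Q is the redundant, and each span becomes simply supported.
End slopes at the hinge Q, treating each span as simply supported:
  span PQ: UDL 22: wL³/(24EI) = 24.75/EI
  span QR: point load 21.5 at a = 8.4: Pab(L + b)/(6LEI) = 140.9/EI
  span QR: triangular load, peak 26.5: w₀L³/(45EI) = 1018/EI
  relative rotation θ_0 = (24.75 + 1158)/EI = 1183/EI
A unit hogging moment at Q produces rotation L₁/(3EI) + L₂/(3EI) = 5/EI.
Slope continuity at Q: θ_0 = M_Q·5/EI, so M_Q = 1183/5 = 236.6 kN·m (hogging).
Span PQ, ΣM about P with M_Q applied at Q: R_Q^{PQ}·3 = 99 + 236.6, so R_Q^{PQ} = 111.9 kN and R_P = 66 − 111.9 = -45.88 kN.
Span QR, ΣM about R: R_Q^{QR}·12 = 1349 + 236.6, so R_Q^{QR} = 132.2 kN and R_R = 180.5 − 132.2 = 48.33 kN.
R_Q = 111.9 + 132.2 = 244.1 kN.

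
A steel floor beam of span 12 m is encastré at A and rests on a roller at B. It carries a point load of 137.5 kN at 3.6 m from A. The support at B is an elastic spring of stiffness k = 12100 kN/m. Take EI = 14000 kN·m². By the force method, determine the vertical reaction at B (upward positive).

R_B = 16.67 kN

Take the reaction at B as the redundant and release it; the primary structure is a cantilever fixed at A.
Downward deflection at the released point B due to the loads:
  point load 137.5 at a = 3.6: Pa²(3L − a)/(6EI) = 9623/EI
Tip deflection under a unit load at B: L³/(3EI) = 576/EI.
With EI = 14000 kN·m²: δ_0 = 0.68734 m and δ_{BB} = 0.041143 m/kN.
Compatibility — the spring shortens by R_B/k under the reaction it provides: δ_0 − R_B·δ_{BB} = R_B/k. With 1/k = 0.000083 m/kN, R_B = δ_0 / (δ_{BB} + 1/k) = 0.68734 / (0.041143 + 0.000083) = 16.67 kN.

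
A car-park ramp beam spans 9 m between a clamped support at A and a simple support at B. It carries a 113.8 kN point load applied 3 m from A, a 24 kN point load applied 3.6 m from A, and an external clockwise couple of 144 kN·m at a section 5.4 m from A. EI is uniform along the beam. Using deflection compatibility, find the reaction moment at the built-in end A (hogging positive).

Remove the prop at B; the released (primary) structure is a cantilever built in at A.
Free-end deflection of the primary structure under the applied loading (downward +):
  point load 113.8 at a = 3: Pa²(3L − a)/(6EI) = 4097/EI
  point load 24 at a = 3.6: Pa²(3L − a)/(6EI) = 1213/EI
  clockwise couple 144 at a = 5.4: M₀a(2L − a)/(2EI) = 4899/EI
  δ_0 = 10209/EI
Tip deflection under a unit load at B: L³/(3EI) = 243/EI.
Compatibility at B: δ_0 − R_B·δ_{BB} = 0, so R_B = 10209/243 = 42.01 kN.
Moment equilibrium about A: M_A = Σ(load moments about A) − R_B·L = 571.8 − 42.01×9 = 193.7 kN·m.

M_A = 193.7 kN·m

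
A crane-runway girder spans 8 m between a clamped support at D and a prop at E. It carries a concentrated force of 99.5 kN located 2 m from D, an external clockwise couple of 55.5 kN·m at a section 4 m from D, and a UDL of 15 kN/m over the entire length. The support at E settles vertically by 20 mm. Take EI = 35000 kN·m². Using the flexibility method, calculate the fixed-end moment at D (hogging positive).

Release the roller at E. Primary structure: cantilever fixed at D.
Free-end deflection of the primary structure under the applied loading (downward +):
  point load 99.5 at a = 2: Pa²(3L − a)/(6EI) = 1459/EI
  clockwise couple 55.5 at a = 4: M₀a(2L − a)/(2EI) = 1332/EI
  UDL 15: wL⁴/(8EI) = 7680/EI
  δ_0 = 10471/EI
Tip deflection under a unit load at E: L³/(3EI) = 170.7/EI.
With EI = 35000 kN·m²: δ_0 = 0.29918 m and δ_{EE} = 0.004876 m/kN.
Compatibility — the beam at E must follow the support down by 0.02 m: δ_0 − R_E·δ_{EE} = 0.02, so R_E = (0.29918 − 0.02)/0.004876 = 57.25 kN.
Moment equilibrium about D: M_D = Σ(load moments about D) − R_E·L = 734.5 − 57.25×8 = 276.5 kN·m.

M_D = 276.5 kN·m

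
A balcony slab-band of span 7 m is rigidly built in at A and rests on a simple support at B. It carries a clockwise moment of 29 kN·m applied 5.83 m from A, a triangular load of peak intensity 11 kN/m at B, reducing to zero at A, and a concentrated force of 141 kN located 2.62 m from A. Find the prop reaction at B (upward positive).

Take the reaction at B as the redundant and release it; the primary structure is a cantilever fixed at A.
Deflection at B on the released cantilever, summing each load's contribution:
  clockwise couple 29 at a = 5.83: M₀a(2L − a)/(2EI) = 690.7/EI
  triangular load, peak 11 at the free end: 11w₀L⁴/(120EI) = 2421/EI
  point load 141 at a = 2.62: Pa²(3L − a)/(6EI) = 2965/EI
  δ_0 = 6077/EI
Tip deflection under a unit load at B: L³/(3EI) = 114.3/EI.
The prop prevents deflection at B: R_B = δ_0/δ_{BB} = 6077/114.3 = 53.15 kN.

R_B = 53.15 kN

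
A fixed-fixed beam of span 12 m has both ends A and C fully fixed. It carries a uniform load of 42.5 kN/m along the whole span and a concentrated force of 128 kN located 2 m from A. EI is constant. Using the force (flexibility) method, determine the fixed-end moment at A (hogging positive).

Release both end moments; the primary structure is a simply-supported span AC with redundants M_A and M_C.
End rotations of the released simple span under the applied load (×1/EI):
  at A: UDL 42.5: wL³/(24EI) = 3060/EI
  at C: UDL 42.5: wL³/(24EI) = 3060/EI
  at A: point load 128 at a = 2: Pab(L + b)/(6LEI) = 782.2/EI
  at C: point load 128 at a = 2: Pab(L + a)/(6LEI) = 497.8/EI
  θ_A0 = 3842/EI,  θ_C0 = 3558/EI
Flexibility coefficients: a unit moment at one end gives L/(3EI) there and L/(6EI) at the far end, so f₁₁ = f₂₂ = 4/EI and f₁₂ = f₂₁ = 2/EI.
Compatibility — zero rotation at each built-in end:
  4 M_A + 2 M_C = 3842
  2 M_A + 4 M_C = 3558
Solving the pair gives M_A = 687.8 kN·m and M_C = 545.6 kN·m (hogging).

M_A = 687.8 kN·m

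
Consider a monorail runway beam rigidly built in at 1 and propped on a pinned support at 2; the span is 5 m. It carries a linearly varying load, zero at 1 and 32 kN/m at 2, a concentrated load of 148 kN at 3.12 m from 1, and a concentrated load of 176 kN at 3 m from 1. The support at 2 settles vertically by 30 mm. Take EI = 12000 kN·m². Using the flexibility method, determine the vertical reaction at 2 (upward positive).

R_2 = 179.9 kN

Choose R_2 as the redundant. The primary structure is the cantilever fixed at 1.
Deflection at 2 on the released cantilever, summing each load's contribution:
  triangular load, peak 32 at the free end: 11w₀L⁴/(120EI) = 1833/EI
  point load 148 at a = 3.12: Pa²(3L − a)/(6EI) = 2853/EI
  point load 176 at a = 3: Pa²(3L − a)/(6EI) = 3168/EI
  δ_0 = 7854/EI
Tip deflection under a unit load at 2: L³/(3EI) = 41.67/EI.
With EI = 12000 kN·m²: δ_0 = 0.65449 m and δ_{22} = 0.003472 m/kN.
Compatibility — the beam at 2 must follow the support down by 0.03 m: δ_0 − R_2·δ_{22} = 0.03, so R_2 = (0.65449 − 0.03)/0.003472 = 179.9 kN.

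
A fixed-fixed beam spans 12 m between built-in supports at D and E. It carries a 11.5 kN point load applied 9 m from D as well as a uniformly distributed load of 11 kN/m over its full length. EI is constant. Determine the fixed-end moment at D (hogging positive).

M_D = 138.5 kN·m

Release both end moments; the primary structure is a simply-supported span DE with redundants M_D and M_E.
Simple-span end rotations at D and E under the given loads:
  at D: point load 11.5 at a = 9: Pab(L + b)/(6LEI) = 64.69/EI
  at E: point load 11.5 at a = 9: Pab(L + a)/(6LEI) = 90.56/EI
  at D: UDL 11: wL³/(24EI) = 792/EI
  at E: UDL 11: wL³/(24EI) = 792/EI
  θ_D0 = 856.7/EI,  θ_E0 = 882.6/EI
Flexibility coefficients: a unit moment at one end gives L/(3EI) there and L/(6EI) at the far end, so f₁₁ = f₂₂ = 4/EI and f₁₂ = f₂₁ = 2/EI.
Compatibility — zero rotation at each built-in end:
  4 M_D + 2 M_E = 856.7
  2 M_D + 4 M_E = 882.6
Solving the pair gives M_D = 138.5 kN·m and M_E = 151.4 kN·m (hogging).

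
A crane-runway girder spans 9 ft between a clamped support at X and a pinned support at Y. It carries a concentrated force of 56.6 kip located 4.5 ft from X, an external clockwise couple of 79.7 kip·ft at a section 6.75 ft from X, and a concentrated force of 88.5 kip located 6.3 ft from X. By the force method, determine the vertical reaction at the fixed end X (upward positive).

R_X = 65.09 kip

Choose R_Y as the redundant. The primary structure is the cantilever fixed at X.
Primary-structure tip deflection at Y by superposition:
  point load 56.6 at a = 4.5: Pa²(3L − a)/(6EI) = 4298/EI
  clockwise couple 79.7 at a = 6.75: M₀a(2L − a)/(2EI) = 3026/EI
  point load 88.5 at a = 6.3: Pa²(3L − a)/(6EI) = 12118/EI
  δ_0 = 19443/EI
Tip deflection under a unit load at Y: L³/(3EI) = 243/EI.
Compatibility at Y: δ_0 − R_Y·δ_{YY} = 0, so R_Y = 19443/243 = 80.01 kip.
Vertical equilibrium: R_X = ΣP − R_Y = 145.1 − 80.01 = 65.09 kip.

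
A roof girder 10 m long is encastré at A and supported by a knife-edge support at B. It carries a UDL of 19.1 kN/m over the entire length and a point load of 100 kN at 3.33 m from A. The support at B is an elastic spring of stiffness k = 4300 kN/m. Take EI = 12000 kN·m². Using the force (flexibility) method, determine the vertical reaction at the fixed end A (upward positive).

R_A = 205.3 kN

Take the reaction at B as the redundant and release it; the primary structure is a cantilever fixed at A.
Downward deflection at the released point B due to the loads:
  UDL 19.1: wL⁴/(8EI) = 23875/EI
  point load 100 at a = 3.33: Pa²(3L − a)/(6EI) = 4929/EI
  δ_0 = 28804/EI
Flexibility coefficient — unit upward force at B: δ_{BB} = L³/(3EI) = 333.3/EI.
With EI = 12000 kN·m²: δ_0 = 2.4003 m and δ_{BB} = 0.027778 m/kN.
Compatibility — the spring shortens by R_B/k under the reaction it provides: δ_0 − R_B·δ_{BB} = R_B/k. With 1/k = 0.000233 m/kN, R_B = δ_0 / (δ_{BB} + 1/k) = 2.4003 / (0.027778 + 0.000233) = 85.69 kN.
Vertical equilibrium: R_A = ΣP − R_B = 291 − 85.69 = 205.3 kN.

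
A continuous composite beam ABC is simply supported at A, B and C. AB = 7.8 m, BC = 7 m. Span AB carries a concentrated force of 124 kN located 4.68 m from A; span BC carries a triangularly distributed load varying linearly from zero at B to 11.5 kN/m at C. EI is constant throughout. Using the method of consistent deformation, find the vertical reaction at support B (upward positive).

R_B = 118.6 kN

Release continuity at B by inserting a hinge; the redundant is the internal moment M_B. The primary structure is two simply-supported spans AB and BC.
Rotations at B on the released spans (each span's end-slope, ×1/EI):
  span AB: point load 124 at a = 4.68: Pab(L + a)/(6LEI) = 482.8/EI
  span BC: triangular load, peak 11.5: 7w₀L³/(360EI) = 76.7/EI
  relative rotation θ_0 = (482.8 + 76.7)/EI = 559.5/EI
A unit hogging moment at B produces rotation L₁/(3EI) + L₂/(3EI) = 4.933/EI.
Slope continuity at B: θ_0 = M_B·4.933/EI, so M_B = 559.5/4.933 = 113.4 kN·m (hogging).
Span AB, ΣM about A with M_B applied at B: R_B^{AB}·7.8 = 580.3 + 113.4, so R_B^{AB} = 88.94 kN and R_A = 124 − 88.94 = 35.06 kN.
Span BC, ΣM about C: R_B^{BC}·7 = 93.92 + 113.4, so R_B^{BC} = 29.62 kN and R_C = 40.25 − 29.62 = 10.63 kN.
R_B = 88.94 + 29.62 = 118.6 kN.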